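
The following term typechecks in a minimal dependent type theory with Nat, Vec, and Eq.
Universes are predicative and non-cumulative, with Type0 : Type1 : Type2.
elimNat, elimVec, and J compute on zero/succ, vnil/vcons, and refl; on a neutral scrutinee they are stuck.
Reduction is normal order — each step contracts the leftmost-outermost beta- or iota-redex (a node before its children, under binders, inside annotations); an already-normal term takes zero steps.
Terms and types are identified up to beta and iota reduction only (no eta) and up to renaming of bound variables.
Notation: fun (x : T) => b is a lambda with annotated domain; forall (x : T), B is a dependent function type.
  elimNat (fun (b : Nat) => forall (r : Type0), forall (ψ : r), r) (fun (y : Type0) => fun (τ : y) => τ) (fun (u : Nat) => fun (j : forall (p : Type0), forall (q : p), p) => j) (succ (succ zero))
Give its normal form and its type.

resulting normal form:
  fun (b : Type0) => fun (r : b) => r
the term's type:
  forall (b : Type0), forall (r : b), b
observation: the term reaches its normal form after 7 normal-order steps.


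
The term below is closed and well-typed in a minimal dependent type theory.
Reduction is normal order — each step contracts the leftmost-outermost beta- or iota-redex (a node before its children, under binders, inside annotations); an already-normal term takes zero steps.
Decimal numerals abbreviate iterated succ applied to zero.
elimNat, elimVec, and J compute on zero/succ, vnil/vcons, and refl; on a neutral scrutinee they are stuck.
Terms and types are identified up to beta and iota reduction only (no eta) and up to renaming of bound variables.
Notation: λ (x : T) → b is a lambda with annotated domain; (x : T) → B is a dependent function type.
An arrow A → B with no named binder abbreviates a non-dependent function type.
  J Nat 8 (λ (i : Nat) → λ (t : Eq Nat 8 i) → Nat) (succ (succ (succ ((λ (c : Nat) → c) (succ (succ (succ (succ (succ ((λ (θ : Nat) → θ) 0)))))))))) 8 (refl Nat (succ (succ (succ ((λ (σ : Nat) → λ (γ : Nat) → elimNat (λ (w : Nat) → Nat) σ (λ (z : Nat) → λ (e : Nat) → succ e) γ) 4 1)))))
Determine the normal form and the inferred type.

resulting normal form:
  8
the term's type:
  Nat


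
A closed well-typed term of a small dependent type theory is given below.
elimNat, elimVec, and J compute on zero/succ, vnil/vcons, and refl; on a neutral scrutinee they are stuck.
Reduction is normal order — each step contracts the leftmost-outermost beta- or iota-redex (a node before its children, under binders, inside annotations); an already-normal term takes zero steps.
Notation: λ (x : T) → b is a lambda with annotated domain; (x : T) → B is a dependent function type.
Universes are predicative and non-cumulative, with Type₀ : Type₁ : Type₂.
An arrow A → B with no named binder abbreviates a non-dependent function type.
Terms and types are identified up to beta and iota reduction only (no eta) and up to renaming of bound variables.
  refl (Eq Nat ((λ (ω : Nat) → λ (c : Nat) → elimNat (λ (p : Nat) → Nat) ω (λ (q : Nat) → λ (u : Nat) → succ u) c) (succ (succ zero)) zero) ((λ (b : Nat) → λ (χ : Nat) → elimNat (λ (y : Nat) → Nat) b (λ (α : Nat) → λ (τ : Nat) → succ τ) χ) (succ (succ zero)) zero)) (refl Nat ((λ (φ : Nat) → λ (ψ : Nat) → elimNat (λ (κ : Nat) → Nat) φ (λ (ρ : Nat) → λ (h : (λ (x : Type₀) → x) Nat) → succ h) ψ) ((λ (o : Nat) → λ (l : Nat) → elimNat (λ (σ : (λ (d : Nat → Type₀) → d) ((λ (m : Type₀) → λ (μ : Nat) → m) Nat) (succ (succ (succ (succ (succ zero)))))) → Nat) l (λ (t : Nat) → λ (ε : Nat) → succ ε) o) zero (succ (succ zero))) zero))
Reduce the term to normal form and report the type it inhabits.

resulting normal form:
  refl (Eq Nat (succ (succ zero)) (succ (succ zero))) (refl Nat (succ (succ zero)))
the term's type:
  Eq (Eq Nat (succ (succ zero)) (succ (succ zero))) (refl Nat (succ (succ zero))) (refl Nat (succ (succ zero)))


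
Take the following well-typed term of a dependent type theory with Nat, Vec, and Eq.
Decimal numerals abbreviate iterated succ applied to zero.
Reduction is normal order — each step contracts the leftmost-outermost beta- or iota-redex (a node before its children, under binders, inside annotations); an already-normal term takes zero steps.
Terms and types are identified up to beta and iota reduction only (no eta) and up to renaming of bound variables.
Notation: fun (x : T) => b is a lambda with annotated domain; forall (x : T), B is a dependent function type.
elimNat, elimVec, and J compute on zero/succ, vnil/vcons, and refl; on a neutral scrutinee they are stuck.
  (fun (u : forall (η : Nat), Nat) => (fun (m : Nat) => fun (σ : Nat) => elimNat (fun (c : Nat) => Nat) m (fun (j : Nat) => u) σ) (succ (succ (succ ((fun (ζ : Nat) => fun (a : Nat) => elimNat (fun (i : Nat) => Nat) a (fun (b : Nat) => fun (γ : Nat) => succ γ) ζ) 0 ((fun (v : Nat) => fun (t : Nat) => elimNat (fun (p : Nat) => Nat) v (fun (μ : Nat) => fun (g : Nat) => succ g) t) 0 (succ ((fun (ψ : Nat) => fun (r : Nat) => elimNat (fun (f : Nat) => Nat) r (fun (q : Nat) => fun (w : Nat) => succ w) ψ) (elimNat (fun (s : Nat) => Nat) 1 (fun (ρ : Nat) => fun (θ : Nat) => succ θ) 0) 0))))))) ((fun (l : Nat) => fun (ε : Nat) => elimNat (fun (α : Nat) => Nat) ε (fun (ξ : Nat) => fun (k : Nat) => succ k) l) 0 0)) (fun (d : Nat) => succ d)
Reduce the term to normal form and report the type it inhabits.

reduced normal form:
  5
the term's type:
  Nat
observation: the leftmost-outermost redex is a beta-redex, and normalization takes 26 steps.


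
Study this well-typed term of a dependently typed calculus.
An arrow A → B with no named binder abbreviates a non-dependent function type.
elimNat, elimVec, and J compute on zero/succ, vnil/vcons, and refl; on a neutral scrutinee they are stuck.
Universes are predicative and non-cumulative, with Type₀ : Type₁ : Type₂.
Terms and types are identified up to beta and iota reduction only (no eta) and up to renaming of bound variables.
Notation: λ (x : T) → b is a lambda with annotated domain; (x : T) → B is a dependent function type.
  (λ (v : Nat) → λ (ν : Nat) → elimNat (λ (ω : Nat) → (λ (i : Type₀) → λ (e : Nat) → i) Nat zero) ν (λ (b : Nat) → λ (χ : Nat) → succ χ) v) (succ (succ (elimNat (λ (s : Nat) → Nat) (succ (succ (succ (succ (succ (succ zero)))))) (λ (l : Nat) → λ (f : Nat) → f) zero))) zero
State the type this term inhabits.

the term's type:
  Nat


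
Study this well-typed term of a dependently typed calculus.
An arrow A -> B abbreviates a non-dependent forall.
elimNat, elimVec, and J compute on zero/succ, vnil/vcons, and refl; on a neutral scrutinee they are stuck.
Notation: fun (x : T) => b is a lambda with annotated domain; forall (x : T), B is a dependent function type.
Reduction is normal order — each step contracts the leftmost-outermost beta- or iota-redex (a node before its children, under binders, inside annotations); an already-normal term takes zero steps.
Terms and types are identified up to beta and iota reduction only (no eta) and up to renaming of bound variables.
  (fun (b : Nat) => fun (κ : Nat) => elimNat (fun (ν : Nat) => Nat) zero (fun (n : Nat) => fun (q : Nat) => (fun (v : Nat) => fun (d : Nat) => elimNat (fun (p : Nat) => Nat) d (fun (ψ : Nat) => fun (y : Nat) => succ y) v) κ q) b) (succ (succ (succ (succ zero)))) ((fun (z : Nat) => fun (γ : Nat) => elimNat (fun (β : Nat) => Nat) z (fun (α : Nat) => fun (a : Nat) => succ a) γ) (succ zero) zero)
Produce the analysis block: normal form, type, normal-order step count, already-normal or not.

resulting normal form:
  succ (succ (succ (succ zero)))
inferred type:
  Nat
reduction steps (normal order): 51
started in normal form: no
first redex: a beta-redex


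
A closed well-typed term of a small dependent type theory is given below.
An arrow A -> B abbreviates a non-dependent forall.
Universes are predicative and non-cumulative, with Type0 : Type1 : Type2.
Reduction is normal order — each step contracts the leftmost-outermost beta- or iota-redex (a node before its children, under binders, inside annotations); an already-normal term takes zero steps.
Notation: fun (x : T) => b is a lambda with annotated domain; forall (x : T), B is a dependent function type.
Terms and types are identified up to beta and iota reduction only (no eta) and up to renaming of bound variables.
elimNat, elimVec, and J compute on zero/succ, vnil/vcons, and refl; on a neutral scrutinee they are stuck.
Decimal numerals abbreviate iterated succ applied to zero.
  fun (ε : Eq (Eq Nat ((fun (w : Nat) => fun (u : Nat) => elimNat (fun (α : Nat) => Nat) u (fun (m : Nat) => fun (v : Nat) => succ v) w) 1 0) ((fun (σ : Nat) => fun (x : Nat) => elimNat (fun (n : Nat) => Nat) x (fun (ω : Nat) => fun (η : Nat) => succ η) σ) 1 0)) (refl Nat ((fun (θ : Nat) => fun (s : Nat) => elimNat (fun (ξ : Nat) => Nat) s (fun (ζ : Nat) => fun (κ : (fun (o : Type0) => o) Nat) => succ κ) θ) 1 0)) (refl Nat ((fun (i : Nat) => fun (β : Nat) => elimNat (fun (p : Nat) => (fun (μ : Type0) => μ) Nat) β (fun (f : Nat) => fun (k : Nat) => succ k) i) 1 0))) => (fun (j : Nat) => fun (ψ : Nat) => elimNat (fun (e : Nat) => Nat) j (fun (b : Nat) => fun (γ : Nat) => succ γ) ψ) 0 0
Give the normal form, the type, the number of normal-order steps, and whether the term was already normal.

resulting normal form:
  fun (ε : Eq (Eq Nat 1 1) (refl Nat 1) (refl Nat 1)) => 0
the term's type:
  Eq (Eq Nat 1 1) (refl Nat 1) (refl Nat 1) -> Nat
reduction steps (normal order): 27
term was already normal: no
first redex: a beta-redex


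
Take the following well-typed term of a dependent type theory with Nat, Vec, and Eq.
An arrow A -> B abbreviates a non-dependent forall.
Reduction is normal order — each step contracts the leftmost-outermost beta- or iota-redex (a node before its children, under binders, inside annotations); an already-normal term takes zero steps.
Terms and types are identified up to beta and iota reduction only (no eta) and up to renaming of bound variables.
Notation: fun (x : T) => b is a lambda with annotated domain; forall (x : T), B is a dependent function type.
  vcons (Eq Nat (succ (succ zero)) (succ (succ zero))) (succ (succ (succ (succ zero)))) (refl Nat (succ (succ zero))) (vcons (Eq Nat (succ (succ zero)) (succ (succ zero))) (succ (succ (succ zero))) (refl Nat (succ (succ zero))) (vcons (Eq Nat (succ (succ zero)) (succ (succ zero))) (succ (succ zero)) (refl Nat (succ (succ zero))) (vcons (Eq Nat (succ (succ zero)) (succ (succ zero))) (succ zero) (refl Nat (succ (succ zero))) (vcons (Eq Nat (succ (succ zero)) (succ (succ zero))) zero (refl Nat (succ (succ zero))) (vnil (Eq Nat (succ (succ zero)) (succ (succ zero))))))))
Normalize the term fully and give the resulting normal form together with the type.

reduced normal form:
  vcons (Eq Nat (succ (succ zero)) (succ (succ zero))) (succ (succ (succ (succ zero)))) (refl Nat (succ (succ zero))) (vcons (Eq Nat (succ (succ zero)) (succ (succ zero))) (succ (succ (succ zero))) (refl Nat (succ (succ zero))) (vcons (Eq Nat (succ (succ zero)) (succ (succ zero))) (succ (succ zero)) (refl Nat (succ (succ zero))) (vcons (Eq Nat (succ (succ zero)) (succ (succ zero))) (succ zero) (refl Nat (succ (succ zero))) (vcons (Eq Nat (succ (succ zero)) (succ (succ zero))) zero (refl Nat (succ (succ zero))) (vnil (Eq Nat (succ (succ zero)) (succ (succ zero))))))))
the term's type:
  Vec (Eq Nat (succ (succ zero)) (succ (succ zero))) (succ (succ (succ (succ (succ zero)))))
observation: no redex remains anywhere in the term; it is its own normal form.


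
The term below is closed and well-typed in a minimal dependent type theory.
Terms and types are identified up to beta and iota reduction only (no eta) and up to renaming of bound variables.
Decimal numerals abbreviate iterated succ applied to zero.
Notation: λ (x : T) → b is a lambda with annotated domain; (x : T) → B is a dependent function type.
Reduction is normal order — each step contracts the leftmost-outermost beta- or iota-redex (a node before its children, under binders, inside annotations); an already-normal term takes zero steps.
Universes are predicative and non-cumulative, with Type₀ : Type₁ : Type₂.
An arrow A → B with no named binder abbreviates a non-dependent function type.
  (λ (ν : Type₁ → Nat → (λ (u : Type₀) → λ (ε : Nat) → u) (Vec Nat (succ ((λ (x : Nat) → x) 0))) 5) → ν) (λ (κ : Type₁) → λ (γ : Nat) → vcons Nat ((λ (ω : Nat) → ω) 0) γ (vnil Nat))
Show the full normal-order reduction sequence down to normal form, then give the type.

reduction (normal order):
  (λ (ν : Type₁ → Nat → (λ (u : Type₀) → λ (ε : Nat) → u) (Vec Nat (succ ((λ (x : Nat) → x) 0))) 5) → ν) (λ (κ : Type₁) → λ (γ : Nat) → vcons Nat ((λ (ω : Nat) → ω) 0) γ (vnil Nat))
  ~> λ (ν : Type₁) → λ (u : Nat) → vcons Nat ((λ (ε : Nat) → ε) 0) u (vnil Nat)
  ~> λ (ν : Type₁) → λ (u : Nat) → vcons Nat 0 u (vnil Nat)
inferred type:
  Type₁ → Nat → Vec Nat 1


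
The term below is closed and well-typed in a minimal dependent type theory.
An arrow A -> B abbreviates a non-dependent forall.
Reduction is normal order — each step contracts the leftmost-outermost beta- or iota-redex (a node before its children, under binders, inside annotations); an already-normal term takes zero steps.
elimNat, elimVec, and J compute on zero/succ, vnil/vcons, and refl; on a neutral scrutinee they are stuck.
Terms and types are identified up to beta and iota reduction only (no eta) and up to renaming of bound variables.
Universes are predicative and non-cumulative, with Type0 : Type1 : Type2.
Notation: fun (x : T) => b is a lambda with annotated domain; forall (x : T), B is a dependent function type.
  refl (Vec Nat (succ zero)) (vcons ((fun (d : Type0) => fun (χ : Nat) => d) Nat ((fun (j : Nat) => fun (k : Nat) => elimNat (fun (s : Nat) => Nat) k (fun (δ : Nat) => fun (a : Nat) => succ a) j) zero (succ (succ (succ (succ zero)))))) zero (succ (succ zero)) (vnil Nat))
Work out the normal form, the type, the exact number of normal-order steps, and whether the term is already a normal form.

reduced normal form:
  refl (Vec Nat (succ zero)) (vcons Nat zero (succ (succ zero)) (vnil Nat))
the term's type:
  Eq (Vec Nat (succ zero)) (vcons Nat zero (succ (succ zero)) (vnil Nat)) (vcons Nat zero (succ (succ zero)) (vnil Nat))
steps to reach normal form (normal order): 2
term was already normal: no
first redex: a beta-redex


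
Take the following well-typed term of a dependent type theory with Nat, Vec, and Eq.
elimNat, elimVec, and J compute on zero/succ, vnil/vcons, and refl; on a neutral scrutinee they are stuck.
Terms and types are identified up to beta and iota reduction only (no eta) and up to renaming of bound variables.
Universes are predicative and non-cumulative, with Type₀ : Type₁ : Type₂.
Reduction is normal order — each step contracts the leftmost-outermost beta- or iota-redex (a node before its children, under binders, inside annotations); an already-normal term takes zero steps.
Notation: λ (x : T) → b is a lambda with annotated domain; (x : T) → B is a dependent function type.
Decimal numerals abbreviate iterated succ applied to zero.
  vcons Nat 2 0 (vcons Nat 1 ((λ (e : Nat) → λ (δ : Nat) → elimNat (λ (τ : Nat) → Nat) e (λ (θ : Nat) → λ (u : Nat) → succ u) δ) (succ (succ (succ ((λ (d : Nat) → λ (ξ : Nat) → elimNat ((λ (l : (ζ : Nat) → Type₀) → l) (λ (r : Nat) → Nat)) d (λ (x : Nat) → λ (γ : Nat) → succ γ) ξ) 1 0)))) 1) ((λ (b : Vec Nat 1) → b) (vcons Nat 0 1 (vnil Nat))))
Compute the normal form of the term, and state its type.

reduced normal form:
  vcons Nat 2 0 (vcons Nat 1 5 (vcons Nat 0 1 (vnil Nat)))
type:
  Vec Nat 3
observation: reduction starts at a beta-redex, and 10 normal-order steps reach the normal form.


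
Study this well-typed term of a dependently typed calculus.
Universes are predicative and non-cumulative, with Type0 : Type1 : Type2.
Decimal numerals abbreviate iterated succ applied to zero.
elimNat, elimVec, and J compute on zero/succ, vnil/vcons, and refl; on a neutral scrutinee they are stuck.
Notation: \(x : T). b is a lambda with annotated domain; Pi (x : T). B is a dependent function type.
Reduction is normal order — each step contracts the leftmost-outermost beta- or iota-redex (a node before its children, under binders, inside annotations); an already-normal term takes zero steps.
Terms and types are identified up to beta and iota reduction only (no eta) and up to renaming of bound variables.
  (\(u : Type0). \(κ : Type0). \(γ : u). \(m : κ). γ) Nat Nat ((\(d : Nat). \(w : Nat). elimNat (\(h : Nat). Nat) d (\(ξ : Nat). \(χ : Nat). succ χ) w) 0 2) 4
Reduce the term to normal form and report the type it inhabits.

normal form:
  2
the term's type:
  Nat
observation: 13 normal-order steps normalize the term, beginning with a beta-redex.


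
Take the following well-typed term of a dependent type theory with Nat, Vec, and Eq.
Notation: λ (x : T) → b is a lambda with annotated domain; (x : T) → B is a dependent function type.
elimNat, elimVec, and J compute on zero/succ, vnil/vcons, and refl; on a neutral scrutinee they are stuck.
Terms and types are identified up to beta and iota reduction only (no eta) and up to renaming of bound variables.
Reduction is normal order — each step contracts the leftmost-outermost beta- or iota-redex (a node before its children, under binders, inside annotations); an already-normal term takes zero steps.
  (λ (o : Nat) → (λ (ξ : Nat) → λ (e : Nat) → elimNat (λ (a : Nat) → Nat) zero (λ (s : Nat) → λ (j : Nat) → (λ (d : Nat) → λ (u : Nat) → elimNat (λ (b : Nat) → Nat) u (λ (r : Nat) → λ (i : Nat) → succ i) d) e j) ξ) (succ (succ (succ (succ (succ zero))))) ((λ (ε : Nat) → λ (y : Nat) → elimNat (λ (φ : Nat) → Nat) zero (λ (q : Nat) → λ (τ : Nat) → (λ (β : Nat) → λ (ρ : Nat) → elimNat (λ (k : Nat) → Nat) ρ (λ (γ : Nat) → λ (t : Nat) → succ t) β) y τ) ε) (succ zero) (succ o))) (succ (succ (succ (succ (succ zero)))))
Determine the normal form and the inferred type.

reduced normal form:
  succ (succ (succ (succ (succ (succ (succ (succ (succ (succ (succ (succ (succ (succ (succ (succ (succ (succ (succ (succ (succ (succ (succ (succ (succ (succ (succ (succ (succ (succ zero)))))))))))))))))))))))))))))
the term's type:
  Nat


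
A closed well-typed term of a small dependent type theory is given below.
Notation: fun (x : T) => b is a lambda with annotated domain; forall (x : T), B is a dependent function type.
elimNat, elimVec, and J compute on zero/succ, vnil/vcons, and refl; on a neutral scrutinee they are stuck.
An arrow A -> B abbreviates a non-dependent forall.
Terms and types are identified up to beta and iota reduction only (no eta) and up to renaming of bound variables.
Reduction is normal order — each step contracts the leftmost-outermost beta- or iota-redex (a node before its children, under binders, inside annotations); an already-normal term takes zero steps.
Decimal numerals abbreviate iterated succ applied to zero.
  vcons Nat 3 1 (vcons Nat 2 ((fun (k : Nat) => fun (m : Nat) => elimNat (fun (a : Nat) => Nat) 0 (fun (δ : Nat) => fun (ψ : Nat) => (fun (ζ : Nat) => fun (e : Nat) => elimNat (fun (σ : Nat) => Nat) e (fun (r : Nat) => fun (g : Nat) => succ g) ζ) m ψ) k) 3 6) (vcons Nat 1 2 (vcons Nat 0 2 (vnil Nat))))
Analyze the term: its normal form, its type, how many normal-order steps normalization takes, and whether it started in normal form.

normal form:
  vcons Nat 3 1 (vcons Nat 2 18 (vcons Nat 1 2 (vcons Nat 0 2 (vnil Nat))))
type:
  Vec Nat 4
reduction steps (normal order): 75
started in normal form: no
first contracted redex: a beta-redex


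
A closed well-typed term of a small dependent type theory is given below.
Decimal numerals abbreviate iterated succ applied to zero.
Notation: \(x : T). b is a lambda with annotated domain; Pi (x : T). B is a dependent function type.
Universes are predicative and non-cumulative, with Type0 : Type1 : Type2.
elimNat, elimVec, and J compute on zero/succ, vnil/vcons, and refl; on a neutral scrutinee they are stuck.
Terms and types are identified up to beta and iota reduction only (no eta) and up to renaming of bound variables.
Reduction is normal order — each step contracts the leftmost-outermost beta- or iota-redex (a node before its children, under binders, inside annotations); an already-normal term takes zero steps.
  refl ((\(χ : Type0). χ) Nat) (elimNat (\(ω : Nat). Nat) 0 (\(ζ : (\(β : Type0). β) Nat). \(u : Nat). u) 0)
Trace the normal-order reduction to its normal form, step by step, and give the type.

normal-order reduction:
  refl ((\(χ : Type0). χ) Nat) (elimNat (\(ω : Nat). Nat) 0 (\(ζ : (\(β : Type0). β) Nat). \(u : Nat). u) 0)
  ~> refl Nat (elimNat (\(χ : Nat). Nat) 0 (\(ω : (\(ζ : Type0). ζ) Nat). \(β : Nat). β) 0)
  ~> refl Nat 0
inferred type:
  Eq Nat 0 0


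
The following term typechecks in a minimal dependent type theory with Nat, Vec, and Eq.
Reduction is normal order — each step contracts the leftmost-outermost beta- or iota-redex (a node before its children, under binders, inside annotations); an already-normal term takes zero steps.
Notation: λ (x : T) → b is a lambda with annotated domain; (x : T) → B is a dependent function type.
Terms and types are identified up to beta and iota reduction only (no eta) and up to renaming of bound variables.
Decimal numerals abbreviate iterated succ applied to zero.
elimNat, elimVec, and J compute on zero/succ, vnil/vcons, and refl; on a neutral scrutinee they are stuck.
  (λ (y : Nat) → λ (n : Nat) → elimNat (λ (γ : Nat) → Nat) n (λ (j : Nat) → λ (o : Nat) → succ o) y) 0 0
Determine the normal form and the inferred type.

normal form:
  0
type:
  Nat


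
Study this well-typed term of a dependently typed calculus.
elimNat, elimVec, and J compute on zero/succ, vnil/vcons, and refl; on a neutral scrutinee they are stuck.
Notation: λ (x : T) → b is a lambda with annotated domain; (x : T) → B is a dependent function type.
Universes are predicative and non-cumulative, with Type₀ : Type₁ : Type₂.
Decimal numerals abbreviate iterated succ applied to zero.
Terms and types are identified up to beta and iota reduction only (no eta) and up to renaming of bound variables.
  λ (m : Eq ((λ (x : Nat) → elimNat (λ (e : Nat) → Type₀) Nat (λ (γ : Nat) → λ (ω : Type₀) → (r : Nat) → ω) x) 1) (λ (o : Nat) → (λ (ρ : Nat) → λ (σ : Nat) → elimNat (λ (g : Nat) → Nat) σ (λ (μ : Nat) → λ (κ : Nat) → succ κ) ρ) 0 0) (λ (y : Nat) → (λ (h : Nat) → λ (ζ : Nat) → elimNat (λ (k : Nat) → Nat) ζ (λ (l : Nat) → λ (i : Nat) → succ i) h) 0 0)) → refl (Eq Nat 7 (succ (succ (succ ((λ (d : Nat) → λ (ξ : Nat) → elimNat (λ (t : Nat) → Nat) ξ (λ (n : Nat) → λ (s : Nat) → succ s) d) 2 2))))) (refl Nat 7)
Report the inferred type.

type:
  (m : Eq ((x : Nat) → Nat) (λ (e : Nat) → 0) (λ (γ : Nat) → 0)) → Eq (Eq Nat 7 7) (refl Nat 7) (refl Nat 7)


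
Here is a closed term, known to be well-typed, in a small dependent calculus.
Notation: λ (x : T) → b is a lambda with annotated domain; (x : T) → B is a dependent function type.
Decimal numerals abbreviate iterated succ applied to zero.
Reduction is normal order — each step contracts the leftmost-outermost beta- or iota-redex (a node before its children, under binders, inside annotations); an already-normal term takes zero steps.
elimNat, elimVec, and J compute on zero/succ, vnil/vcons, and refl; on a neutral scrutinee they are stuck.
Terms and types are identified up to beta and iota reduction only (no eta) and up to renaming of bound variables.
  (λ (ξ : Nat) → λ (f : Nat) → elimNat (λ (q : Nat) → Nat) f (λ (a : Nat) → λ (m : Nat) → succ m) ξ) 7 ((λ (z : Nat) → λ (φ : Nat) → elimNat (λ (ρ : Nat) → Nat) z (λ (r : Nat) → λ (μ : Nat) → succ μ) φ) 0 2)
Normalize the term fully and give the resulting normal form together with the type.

resulting normal form:
  9
type:
  Nat


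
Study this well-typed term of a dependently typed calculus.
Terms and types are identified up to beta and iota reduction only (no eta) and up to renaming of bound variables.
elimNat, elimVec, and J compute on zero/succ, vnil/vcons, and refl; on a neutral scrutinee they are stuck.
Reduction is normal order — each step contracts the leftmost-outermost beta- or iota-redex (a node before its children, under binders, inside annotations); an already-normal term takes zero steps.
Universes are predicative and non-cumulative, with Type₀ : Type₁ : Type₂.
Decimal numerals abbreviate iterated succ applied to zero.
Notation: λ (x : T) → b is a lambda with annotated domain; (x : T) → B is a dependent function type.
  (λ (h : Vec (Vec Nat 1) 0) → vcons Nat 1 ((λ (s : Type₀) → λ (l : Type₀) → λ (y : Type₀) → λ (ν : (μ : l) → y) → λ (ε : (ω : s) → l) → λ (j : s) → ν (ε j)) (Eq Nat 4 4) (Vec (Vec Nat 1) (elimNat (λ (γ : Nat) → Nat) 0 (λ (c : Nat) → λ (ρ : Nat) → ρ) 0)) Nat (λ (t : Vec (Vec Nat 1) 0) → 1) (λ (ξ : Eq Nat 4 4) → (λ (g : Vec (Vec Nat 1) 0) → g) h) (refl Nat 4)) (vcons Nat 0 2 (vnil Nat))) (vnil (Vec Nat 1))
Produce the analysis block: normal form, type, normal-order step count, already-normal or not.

normal form:
  vcons Nat 1 1 (vcons Nat 0 2 (vnil Nat))
type:
  Vec Nat 2
steps to reach normal form (normal order): 8
started in normal form: no
first redex: a beta-redex


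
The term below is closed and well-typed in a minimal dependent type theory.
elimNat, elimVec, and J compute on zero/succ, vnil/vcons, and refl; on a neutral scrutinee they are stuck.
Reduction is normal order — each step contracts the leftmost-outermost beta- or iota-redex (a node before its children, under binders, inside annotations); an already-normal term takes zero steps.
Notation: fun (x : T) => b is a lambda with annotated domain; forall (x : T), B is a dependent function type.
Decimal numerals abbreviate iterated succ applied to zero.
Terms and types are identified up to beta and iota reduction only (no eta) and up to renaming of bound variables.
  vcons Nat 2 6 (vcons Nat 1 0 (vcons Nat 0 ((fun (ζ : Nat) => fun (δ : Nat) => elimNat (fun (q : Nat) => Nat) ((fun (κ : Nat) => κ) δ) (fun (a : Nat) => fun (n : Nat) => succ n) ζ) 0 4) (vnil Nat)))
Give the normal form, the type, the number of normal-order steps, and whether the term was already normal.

reduced normal form:
  vcons Nat 2 6 (vcons Nat 1 0 (vcons Nat 0 4 (vnil Nat)))
inferred type:
  Vec Nat 3
normal-order step count: 4
started in normal form: no
first redex: a beta-redex


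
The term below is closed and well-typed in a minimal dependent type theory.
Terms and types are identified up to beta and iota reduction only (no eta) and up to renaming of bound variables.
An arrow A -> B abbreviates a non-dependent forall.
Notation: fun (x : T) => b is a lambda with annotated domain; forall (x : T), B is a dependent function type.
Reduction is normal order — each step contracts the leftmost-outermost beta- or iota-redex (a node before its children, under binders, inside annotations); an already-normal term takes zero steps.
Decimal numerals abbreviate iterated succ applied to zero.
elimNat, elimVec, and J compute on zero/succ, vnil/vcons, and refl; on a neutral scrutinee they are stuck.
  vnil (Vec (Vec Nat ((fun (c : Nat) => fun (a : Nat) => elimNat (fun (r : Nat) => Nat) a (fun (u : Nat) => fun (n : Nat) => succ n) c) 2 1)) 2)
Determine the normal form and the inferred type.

resulting normal form:
  vnil (Vec (Vec Nat 3) 2)
the term's type:
  Vec (Vec (Vec Nat 3) 2) 0


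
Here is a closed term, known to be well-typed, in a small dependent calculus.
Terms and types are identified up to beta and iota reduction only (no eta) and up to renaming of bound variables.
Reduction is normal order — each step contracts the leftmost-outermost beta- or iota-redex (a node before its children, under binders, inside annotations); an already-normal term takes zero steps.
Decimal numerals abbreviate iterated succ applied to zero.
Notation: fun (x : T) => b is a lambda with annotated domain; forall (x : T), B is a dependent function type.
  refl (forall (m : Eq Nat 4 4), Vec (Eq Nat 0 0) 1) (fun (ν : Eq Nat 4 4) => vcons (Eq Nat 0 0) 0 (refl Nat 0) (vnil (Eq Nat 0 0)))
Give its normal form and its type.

reduced normal form:
  refl (forall (m : Eq Nat 4 4), Vec (Eq Nat 0 0) 1) (fun (ν : Eq Nat 4 4) => vcons (Eq Nat 0 0) 0 (refl Nat 0) (vnil (Eq Nat 0 0)))
the term's type:
  Eq (forall (m : Eq Nat 4 4), Vec (Eq Nat 0 0) 1) (fun (ν : Eq Nat 4 4) => vcons (Eq Nat 0 0) 0 (refl Nat 0) (vnil (Eq Nat 0 0))) (fun (ω : Eq Nat 4 4) => vcons (Eq Nat 0 0) 0 (refl Nat 0) (vnil (Eq Nat 0 0)))


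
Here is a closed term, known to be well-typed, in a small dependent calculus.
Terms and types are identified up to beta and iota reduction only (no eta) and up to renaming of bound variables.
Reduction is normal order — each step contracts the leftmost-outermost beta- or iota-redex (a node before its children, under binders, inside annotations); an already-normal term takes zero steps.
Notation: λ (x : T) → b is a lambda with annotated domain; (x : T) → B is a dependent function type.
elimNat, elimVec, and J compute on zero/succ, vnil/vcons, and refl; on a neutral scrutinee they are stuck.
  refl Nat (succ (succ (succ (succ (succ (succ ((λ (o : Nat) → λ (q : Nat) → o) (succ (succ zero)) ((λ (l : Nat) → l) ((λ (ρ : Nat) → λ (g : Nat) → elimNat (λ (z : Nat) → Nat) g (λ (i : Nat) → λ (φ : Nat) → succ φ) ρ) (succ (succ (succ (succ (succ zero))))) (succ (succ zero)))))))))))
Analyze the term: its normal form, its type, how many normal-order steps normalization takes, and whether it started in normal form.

reduced normal form:
  refl Nat (succ (succ (succ (succ (succ (succ (succ (succ zero))))))))
inferred type:
  Eq Nat (succ (succ (succ (succ (succ (succ (succ (succ zero)))))))) (succ (succ (succ (succ (succ (succ (succ (succ zero))))))))
reduction steps (normal order): 2
term was already normal: no
first redex: a beta-redex


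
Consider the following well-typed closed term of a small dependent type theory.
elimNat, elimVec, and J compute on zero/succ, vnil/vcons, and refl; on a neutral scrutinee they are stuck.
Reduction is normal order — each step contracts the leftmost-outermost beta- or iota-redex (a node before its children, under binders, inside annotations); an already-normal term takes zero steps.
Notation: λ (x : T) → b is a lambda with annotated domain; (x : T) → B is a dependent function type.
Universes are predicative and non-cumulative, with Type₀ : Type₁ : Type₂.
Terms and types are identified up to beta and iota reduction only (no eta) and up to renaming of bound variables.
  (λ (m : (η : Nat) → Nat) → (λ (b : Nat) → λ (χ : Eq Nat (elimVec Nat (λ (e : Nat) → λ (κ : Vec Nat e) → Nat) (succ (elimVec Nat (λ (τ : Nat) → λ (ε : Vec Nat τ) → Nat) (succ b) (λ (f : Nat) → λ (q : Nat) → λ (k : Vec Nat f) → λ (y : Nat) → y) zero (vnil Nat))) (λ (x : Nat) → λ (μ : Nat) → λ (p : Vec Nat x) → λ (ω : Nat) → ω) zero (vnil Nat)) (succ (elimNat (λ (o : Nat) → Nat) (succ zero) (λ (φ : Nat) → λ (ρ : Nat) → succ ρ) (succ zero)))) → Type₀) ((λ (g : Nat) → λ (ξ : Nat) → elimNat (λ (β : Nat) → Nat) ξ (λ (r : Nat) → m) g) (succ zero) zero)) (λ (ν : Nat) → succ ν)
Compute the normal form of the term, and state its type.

normal form:
  λ (m : Eq Nat (succ (succ (succ zero))) (succ (succ (succ zero)))) → Type₀
inferred type:
  (m : Eq Nat (succ (succ (succ zero))) (succ (succ (succ zero)))) → Type₁


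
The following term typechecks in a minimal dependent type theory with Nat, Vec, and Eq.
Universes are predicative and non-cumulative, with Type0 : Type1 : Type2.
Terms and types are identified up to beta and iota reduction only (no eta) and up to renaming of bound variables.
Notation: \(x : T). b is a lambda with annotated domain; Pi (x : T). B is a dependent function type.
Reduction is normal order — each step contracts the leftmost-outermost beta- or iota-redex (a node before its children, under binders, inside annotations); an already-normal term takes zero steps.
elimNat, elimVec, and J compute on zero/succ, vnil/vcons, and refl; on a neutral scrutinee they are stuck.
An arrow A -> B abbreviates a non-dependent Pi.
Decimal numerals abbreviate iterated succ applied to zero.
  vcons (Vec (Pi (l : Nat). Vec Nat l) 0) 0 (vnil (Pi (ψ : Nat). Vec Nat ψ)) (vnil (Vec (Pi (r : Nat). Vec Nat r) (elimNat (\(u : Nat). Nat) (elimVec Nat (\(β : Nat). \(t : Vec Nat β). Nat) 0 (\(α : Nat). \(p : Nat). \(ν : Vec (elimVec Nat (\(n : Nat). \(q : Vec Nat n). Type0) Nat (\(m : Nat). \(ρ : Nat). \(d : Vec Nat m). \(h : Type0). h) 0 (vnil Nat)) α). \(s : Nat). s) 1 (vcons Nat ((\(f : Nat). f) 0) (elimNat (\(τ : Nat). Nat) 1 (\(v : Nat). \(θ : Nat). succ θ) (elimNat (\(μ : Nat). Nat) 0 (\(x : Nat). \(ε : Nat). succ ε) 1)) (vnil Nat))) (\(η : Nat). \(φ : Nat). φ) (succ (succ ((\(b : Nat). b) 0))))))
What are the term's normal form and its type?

reduced normal form:
  vcons (Vec (Pi (l : Nat). Vec Nat l) 0) 0 (vnil (Pi (ψ : Nat). Vec Nat ψ)) (vnil (Vec (Pi (r : Nat). Vec Nat r) 0))
type:
  Vec (Vec (Pi (l : Nat). Vec Nat l) 0) 1
observation: 14 normal-order steps separate the term from its normal form.


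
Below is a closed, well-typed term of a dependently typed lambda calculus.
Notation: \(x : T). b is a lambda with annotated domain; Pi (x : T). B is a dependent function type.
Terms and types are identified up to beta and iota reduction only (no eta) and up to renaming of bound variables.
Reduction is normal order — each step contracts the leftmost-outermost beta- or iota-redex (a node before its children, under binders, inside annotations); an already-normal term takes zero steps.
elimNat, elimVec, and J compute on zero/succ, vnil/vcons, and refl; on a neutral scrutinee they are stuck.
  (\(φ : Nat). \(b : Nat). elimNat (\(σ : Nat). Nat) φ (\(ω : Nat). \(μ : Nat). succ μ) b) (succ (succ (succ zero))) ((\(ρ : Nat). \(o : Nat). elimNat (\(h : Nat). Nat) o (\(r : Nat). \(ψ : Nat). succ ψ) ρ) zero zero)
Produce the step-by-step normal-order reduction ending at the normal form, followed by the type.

normal-order reduction sequence:
  (\(φ : Nat). \(b : Nat). elimNat (\(σ : Nat). Nat) φ (\(ω : Nat). \(μ : Nat). succ μ) b) (succ (succ (succ zero))) ((\(ρ : Nat). \(o : Nat). elimNat (\(h : Nat). Nat) o (\(r : Nat). \(ψ : Nat). succ ψ) ρ) zero zero)
  ~> (\(φ : Nat). elimNat (\(b : Nat). Nat) (succ (succ (succ zero))) (\(σ : Nat). \(ω : Nat). succ ω) φ) ((\(μ : Nat). \(ρ : Nat). elimNat (\(o : Nat). Nat) ρ (\(h : Nat). \(r : Nat). succ r) μ) zero zero)
  ~> elimNat (\(φ : Nat). Nat) (succ (succ (succ zero))) (\(b : Nat). \(σ : Nat). succ σ) ((\(ω : Nat). \(μ : Nat). elimNat (\(ρ : Nat). Nat) μ (\(o : Nat). \(h : Nat). succ h) ω) zero zero)
  ~> elimNat (\(φ : Nat). Nat) (succ (succ (succ zero))) (\(b : Nat). \(σ : Nat). succ σ) ((\(ω : Nat). elimNat (\(μ : Nat). Nat) ω (\(ρ : Nat). \(o : Nat). succ o) zero) zero)
  ~> elimNat (\(φ : Nat). Nat) (succ (succ (succ zero))) (\(b : Nat). \(σ : Nat). succ σ) (elimNat (\(ω : Nat). Nat) zero (\(μ : Nat). \(ρ : Nat). succ ρ) zero)
  ~> elimNat (\(φ : Nat). Nat) (succ (succ (succ zero))) (\(b : Nat). \(σ : Nat). succ σ) zero
  ~> succ (succ (succ zero))
type:
  Nat


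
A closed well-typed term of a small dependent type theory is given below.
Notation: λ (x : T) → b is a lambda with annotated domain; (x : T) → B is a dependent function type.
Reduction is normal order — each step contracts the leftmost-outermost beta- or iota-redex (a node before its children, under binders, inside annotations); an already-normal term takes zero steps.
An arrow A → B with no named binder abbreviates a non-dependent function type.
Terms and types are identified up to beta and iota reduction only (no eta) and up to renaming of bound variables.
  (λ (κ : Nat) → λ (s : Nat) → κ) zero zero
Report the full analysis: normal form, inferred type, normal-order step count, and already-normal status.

reduced normal form:
  zero
type:
  Nat
reduction steps (normal order): 2
already normal: no
first redex: a beta-redex


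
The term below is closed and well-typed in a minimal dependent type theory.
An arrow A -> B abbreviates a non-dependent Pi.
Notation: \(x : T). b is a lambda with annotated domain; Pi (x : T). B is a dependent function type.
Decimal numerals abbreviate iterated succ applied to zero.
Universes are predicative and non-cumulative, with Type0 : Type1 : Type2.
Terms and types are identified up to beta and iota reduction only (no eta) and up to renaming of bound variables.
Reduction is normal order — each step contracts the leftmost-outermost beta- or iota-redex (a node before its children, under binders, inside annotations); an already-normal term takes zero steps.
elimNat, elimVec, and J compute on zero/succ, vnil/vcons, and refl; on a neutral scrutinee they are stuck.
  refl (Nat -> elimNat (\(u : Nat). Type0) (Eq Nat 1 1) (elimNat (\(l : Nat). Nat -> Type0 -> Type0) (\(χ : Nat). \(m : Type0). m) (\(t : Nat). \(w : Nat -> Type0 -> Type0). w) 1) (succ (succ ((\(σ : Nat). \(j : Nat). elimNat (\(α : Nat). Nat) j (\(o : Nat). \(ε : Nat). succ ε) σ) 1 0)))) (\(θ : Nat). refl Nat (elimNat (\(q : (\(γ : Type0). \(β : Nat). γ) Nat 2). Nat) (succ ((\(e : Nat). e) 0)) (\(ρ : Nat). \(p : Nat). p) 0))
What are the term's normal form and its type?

reduced normal form:
  refl (Nat -> Eq Nat 1 1) (\(u : Nat). refl Nat 1)
type:
  Eq (Nat -> Eq Nat 1 1) (\(u : Nat). refl Nat 1) (\(l : Nat). refl Nat 1)
observation: normalization takes exactly 30 steps under the normal-order strategy.


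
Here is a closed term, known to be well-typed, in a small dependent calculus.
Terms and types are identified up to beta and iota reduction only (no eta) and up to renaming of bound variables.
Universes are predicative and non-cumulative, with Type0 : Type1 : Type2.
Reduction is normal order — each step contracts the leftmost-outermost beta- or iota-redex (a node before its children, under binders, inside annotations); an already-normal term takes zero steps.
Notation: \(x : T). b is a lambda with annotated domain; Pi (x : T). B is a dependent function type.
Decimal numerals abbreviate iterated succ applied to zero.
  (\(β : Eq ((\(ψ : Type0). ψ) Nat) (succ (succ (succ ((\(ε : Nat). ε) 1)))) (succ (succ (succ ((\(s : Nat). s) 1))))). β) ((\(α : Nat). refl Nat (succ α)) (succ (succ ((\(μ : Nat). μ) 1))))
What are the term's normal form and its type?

resulting normal form:
  refl Nat 4
inferred type:
  Eq Nat 4 4


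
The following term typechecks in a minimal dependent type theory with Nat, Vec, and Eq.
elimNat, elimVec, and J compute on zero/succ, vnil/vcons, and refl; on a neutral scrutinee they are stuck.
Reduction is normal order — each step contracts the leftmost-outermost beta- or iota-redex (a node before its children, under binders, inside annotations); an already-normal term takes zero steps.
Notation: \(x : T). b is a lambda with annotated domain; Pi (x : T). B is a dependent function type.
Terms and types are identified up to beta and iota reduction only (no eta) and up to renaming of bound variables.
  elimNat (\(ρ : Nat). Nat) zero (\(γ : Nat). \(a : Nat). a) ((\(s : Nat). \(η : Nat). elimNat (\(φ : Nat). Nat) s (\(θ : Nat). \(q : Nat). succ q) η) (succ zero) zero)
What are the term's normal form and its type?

normal form:
  zero
inferred type:
  Nat


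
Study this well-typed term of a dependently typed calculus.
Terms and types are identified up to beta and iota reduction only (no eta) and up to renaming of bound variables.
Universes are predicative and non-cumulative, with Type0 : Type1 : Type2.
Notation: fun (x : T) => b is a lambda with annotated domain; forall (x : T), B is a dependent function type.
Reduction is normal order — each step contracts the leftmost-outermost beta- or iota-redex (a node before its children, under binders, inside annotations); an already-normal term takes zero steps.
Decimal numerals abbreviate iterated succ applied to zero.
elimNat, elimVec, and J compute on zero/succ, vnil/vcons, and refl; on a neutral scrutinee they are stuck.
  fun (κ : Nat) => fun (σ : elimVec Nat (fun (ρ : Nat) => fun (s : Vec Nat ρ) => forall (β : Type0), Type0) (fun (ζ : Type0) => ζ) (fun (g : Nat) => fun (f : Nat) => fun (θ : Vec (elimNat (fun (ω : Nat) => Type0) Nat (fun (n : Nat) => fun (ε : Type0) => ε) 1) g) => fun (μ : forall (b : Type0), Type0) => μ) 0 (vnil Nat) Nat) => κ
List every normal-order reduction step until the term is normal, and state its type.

normal-order reduction sequence:
  fun (κ : Nat) => fun (σ : elimVec Nat (fun (ρ : Nat) => fun (s : Vec Nat ρ) => forall (β : Type0), Type0) (fun (ζ : Type0) => ζ) (fun (g : Nat) => fun (f : Nat) => fun (θ : Vec (elimNat (fun (ω : Nat) => Type0) Nat (fun (n : Nat) => fun (ε : Type0) => ε) 1) g) => fun (μ : forall (b : Type0), Type0) => μ) 0 (vnil Nat) Nat) => κ
  ~> fun (κ : Nat) => fun (σ : (fun (ρ : Type0) => ρ) Nat) => κ
  ~> fun (κ : Nat) => fun (σ : Nat) => κ
the term's type:
  forall (κ : Nat), forall (σ : Nat), Nat
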